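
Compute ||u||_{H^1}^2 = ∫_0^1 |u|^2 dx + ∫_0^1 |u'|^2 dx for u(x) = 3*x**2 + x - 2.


||u||_{H^1}^2 = 619/30

The H^1 norm (squared) on an interval (0, L) is
  ||u||_{H^1}^2 = ∫_0^L u(x)^2 dx + ∫_0^L u'(x)^2 dx.
Compute u'(x) = 6*x + 1.
Then u(x)^2 = 9*x**4 + 6*x**3 - 11*x**2 - 4*x + 4 and u'(x)^2 = 36*x**2 + 12*x + 1.
Integrate each monomial from 0 to 1 using ∫_0^1 c·x^n dx = c·1^(n+1)/(n+1):
  ∫_0^1 u(x)^2 dx = ∫_0^1 (9*x^4 + 6*x^3 - 11*x^2 - 4*x + 4) dx. Term by term:
    ∫_0^1 9*x^4 dx = 9/5;  ∫_0^1 6*x^3 dx = 3/2;  ∫_0^1 -11*x^2 dx = -11/3;
    ∫_0^1 -4*x dx = -2;  ∫_0^1 4 dx = 4.
  Sum: 9/5 + 3/2 − 11/3 − 2 + 4 = 49/30.
  ∫_0^1 u'(x)^2 dx = ∫_0^1 (36*x^2 + 12*x + 1) dx. Term by term:
    ∫_0^1 36*x^2 dx = 12;  ∫_0^1 12*x dx = 6;  ∫_0^1 1 dx = 1.
  Sum: 12 + 6 + 1 = 19.
Adding: ||u||_{H^1}^2 = 49/30 + 19 = 619/30.


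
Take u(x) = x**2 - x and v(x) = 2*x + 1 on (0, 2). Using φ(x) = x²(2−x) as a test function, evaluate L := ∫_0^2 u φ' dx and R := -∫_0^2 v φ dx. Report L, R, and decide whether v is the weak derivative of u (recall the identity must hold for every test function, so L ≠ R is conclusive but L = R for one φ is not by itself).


LHS = -28/15, RHS = -68/15. No, v is not the weak derivative of u.

u(x) = x**2 - x, classical derivative u'(x) = 2*x - 1.
φ(x) = x²(2−x), so φ'(x) = x*(4 - 3*x).
Note φ(0) = φ(2) = 0, so the boundary term u·φ vanishes.
LHS = ∫_0^2 u(x) φ'(x) dx = ∫_0^2 (-3*x^4 + 7*x^3 - 4*x^2) dx. Term by term:
  ∫_0^2 -3*x^4 dx = -96/5;  ∫_0^2 7*x^3 dx = 28;  ∫_0^2 -4*x^2 dx = -32/3.
Sum: -96/5 + 28 − 32/3 = -28/15.
So LHS = -28/15.
∫_0^2 v(x) φ(x) dx = ∫_0^2 (-2*x^4 + 3*x^3 + 2*x^2) dx. Term by term:
  ∫_0^2 -2*x^4 dx = -64/5;  ∫_0^2 3*x^3 dx = 12;  ∫_0^2 2*x^2 dx = 16/3.
Sum: -64/5 + 12 + 16/3 = 68/15.
So RHS = -∫_0^2 v(x) φ(x) dx = -68/15.
LHS − RHS = 8/3 ≠ 0, so the identity fails.
(For a valid weak derivative the identity must hold for EVERY test function, in particular this one. The failure shows v is NOT the weak derivative of u.)
Correct weak derivative would be u'(x) = 2*x - 1.


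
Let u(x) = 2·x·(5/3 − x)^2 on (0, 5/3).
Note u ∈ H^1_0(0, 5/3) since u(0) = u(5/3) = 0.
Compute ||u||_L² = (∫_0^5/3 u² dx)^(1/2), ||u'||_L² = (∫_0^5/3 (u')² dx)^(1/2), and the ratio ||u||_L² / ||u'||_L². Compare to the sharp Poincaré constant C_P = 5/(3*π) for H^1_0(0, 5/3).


||u||_L² / ||u'||_L² = 5*sqrt(14)/42 < C_P = 5/(3*π).

u(x) = 2·x·(5/3 − x)^2, so u'(x) = 6*x^2 - 40*x/3 + 50/9.
u(x) = 2·x·(5/3 − x)^2 vanishes at x = 0 and x = 5/3, so u ∈ H^1_0(0, 5/3). Differentiate via the product rule and integrate the resulting polynomials term by term.
  ∫_0^5/3 u² dx = ∫_0^5/3 (4*x^6 - 80*x^5/3 + 200*x^4/3 - 2000*x^3/27 + 2500*x^2/81) dx. Term by term:
    ∫_0^5/3 4*x^6 dx = 312500/15309;  ∫_0^5/3 -80*x^5/3 dx = -625000/6561;  ∫_0^5/3 200*x^4/3 dx = 125000/729;
    ∫_0^5/3 -2000*x^3/27 dx = -312500/2187;  ∫_0^5/3 2500*x^2/81 dx = 312500/6561.
  Sum: 312500/15309 − 625000/6561 + 125000/729 − 312500/2187 + 312500/6561 = 62500/45927.
  ∫_0^5/3 (u')² dx = ∫_0^5/3 (36*x^4 - 160*x^3 + 2200*x^2/9 - 4000*x/27 + 2500/81) dx. Term by term:
    ∫_0^5/3 36*x^4 dx = 2500/27;  ∫_0^5/3 -160*x^3 dx = -25000/81;  ∫_0^5/3 2200*x^2/9 dx = 275000/729;
    ∫_0^5/3 -4000*x/27 dx = -50000/243;  ∫_0^5/3 2500/81 dx = 12500/243.
  Sum: 2500/27 − 25000/81 + 275000/729 − 50000/243 + 12500/243 = 5000/729.
∫_0^5/3 u² dx = 62500/45927, so ||u||_L² = 250*sqrt(7)/567.
∫_0^5/3 (u')² dx = 5000/729, so ||u'||_L² = 50*sqrt(2)/27.
Ratio ||u||_L² / ||u'||_L² = 5*sqrt(14)/42.
Sharp Poincaré constant on H^1_0(0, 5/3) is C_P = L/π = 5/(3*π), achieved by sin(3*π/5·x).
A polynomial bump cannot attain the sharp Poincaré constant (only the first sine eigenfunction does), so the ratio is strictly less than C_P, consistent with ||u||_L² ≤ C_P ||u'||_L².


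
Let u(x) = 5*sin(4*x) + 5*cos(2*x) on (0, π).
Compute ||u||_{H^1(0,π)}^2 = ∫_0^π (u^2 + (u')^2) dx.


||u||_{H^1(0,π)}^2 = 275*π

u'(x) = -10*sin(2*x) + 20*cos(4*x).
Expand u² and (u')² and integrate term by term on (0, π), using: for integers n ≥ 1, ∫_0^π sin²(nx) dx = ∫_0^π cos²(nx) dx = π/2; for n ≠ n', ∫_0^π sin(nx)sin(n'x) dx = ∫_0^π cos(nx)cos(n'x) dx = 0; and by product-to-sum, ∫_0^π sin(nx)cos(n'x) dx = ½∫_0^π [sin((n+n')x) + sin((n−n')x)] dx, which is 0 when n+n' is even and 2n/(n²−n'²) when n+n' is odd (it need not vanish on (0, π)).
  u² squared terms: (5)²·∫cos(2x)² dx = 25·π/2 = 25*π/2;  (5)²·∫sin(4x)² dx = 25·π/2 = 25*π/2.
  u² cross terms: 2·(5)·(5)·∫cos(2x)·sin(4x) dx = 50·(0) = 0.
  So ∫_0^π u² dx = 25*π/2 + 25*π/2 + 0 = 25*π.
  (u')² squared terms: (-10)²·∫sin(2x)² dx = 100·π/2 = 50*π;  (20)²·∫cos(4x)² dx = 400·π/2 = 200*π.
  (u')² cross terms: 2·(-10)·(20)·∫sin(2x)·cos(4x) dx = -400·(0) = 0.
  So ∫_0^π (u')² dx = 50*π + 200*π + 0 = 250*π.
||u||_{H^1}^2 = (25*π) + (250*π) = 275*π.


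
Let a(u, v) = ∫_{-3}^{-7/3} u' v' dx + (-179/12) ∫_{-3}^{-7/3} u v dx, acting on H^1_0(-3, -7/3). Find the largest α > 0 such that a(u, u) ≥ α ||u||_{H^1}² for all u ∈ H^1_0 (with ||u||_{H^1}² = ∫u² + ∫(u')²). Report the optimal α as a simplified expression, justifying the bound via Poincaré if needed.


α = (-179 + 27*π^2)/(3*(4 + 9*π^2))

Coercivity of a(·,·) on H^1_0(-3, -7/3) means a(u, u) ≥ α ||u||_{H^1}² for every u ∈ H^1_0.
The interval has length L = 2/3, and Poincaré/coercivity depend only on L. Here a(u, u) = ∫(u')² + (-179/12)·∫u².
Here c = -179/12 < 0 with |c| < (π/L)² = 9*π^2/4, so coercivity still holds. The condition a(u,u) ≥ α||u||_{H^1}² reads (1−α)∫(u')² ≥ (α−c)∫u². Any admissible α is ≤ 1 (rapidly oscillating u have ∫u²/∫(u')² → 0), and α = 1 would force 0 ≥ (1−c)∫u², impossible since c < 1; so 1−α > 0. By the sharp Poincaré inequality on H^1_0 of an interval of length L, ∫(u')² ≥ (π/L)²∫u² with equality for the first sine mode sin(π(x−x₀)/L) (x₀ the left endpoint), so the inequality holds for all u iff (1−α)(π/L)² ≥ α − c, i.e. α ≤ ((π/L)² + c)/((π/L)² + 1) = (1 + c(L/π)²)/(1 + (L/π)²). (Direct route, valid since c ≤ 0: Poincaré gives c∫u² ≥ c(L/π)²∫(u')², so a(u,u) ≥ (1 + c(L/π)²)∫(u')², while ||u||_{H^1}² ≤ (1 + (L/π)²)∫(u')²; dividing yields the same α.) With (π/L)² = 9*π^2/4 and c = -179/12, the largest admissible constant is α = ((π/L)² + c)/((π/L)² + 1).
Simplifying, α = (-179 + 27*π^2)/(3*(4 + 9*π^2)).


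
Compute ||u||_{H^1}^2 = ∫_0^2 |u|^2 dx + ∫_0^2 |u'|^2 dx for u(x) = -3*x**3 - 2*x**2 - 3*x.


||u||_{H^1}^2 = 164266/105

The H^1 norm (squared) on an interval (0, L) is
  ||u||_{H^1}^2 = ∫_0^L u(x)^2 dx + ∫_0^L u'(x)^2 dx.
Compute u'(x) = -9*x**2 - 4*x - 3.
Then u(x)^2 = 9*x**6 + 12*x**5 + 22*x**4 + 12*x**3 + 9*x**2 and u'(x)^2 = 81*x**4 + 72*x**3 + 70*x**2 + 24*x + 9.
Integrate each monomial from 0 to 2 using ∫_0^2 c·x^n dx = c·2^(n+1)/(n+1):
  ∫_0^2 u(x)^2 dx = ∫_0^2 (9*x^6 + 12*x^5 + 22*x^4 + 12*x^3 + 9*x^2) dx. Term by term:
    ∫_0^2 9*x^6 dx = 1152/7;  ∫_0^2 12*x^5 dx = 128;  ∫_0^2 22*x^4 dx = 704/5;
    ∫_0^2 12*x^3 dx = 48;  ∫_0^2 9*x^2 dx = 24.
  Sum: 1152/7 + 128 + 704/5 + 48 + 24 = 17688/35.
  ∫_0^2 u'(x)^2 dx = ∫_0^2 (81*x^4 + 72*x^3 + 70*x^2 + 24*x + 9) dx. Term by term:
    ∫_0^2 81*x^4 dx = 2592/5;  ∫_0^2 72*x^3 dx = 288;  ∫_0^2 70*x^2 dx = 560/3;
    ∫_0^2 24*x dx = 48;  ∫_0^2 9 dx = 18.
  Sum: 2592/5 + 288 + 560/3 + 48 + 18 = 15886/15.
Adding: ||u||_{H^1}^2 = 17688/35 + 15886/15 = 164266/105.


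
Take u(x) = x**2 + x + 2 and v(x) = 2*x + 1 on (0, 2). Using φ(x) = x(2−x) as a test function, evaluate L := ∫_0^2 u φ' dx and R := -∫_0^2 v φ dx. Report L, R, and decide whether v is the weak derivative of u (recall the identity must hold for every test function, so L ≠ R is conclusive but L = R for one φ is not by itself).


LHS = -4, RHS = -4. Yes, v = u' weakly.

u(x) = x**2 + x + 2, classical derivative u'(x) = 2*x + 1.
φ(x) = x(2−x), so φ'(x) = 2 - 2*x.
Note φ(0) = φ(2) = 0, so the boundary term u·φ vanishes.
LHS = ∫_0^2 u(x) φ'(x) dx = ∫_0^2 (-2*x^3 - 2*x + 4) dx. Term by term:
  ∫_0^2 -2*x^3 dx = -8;  ∫_0^2 -2*x dx = -4;  ∫_0^2 4 dx = 8.
Sum: -8 − 4 + 8 = -4.
So LHS = -4.
∫_0^2 v(x) φ(x) dx = ∫_0^2 (-2*x^3 + 3*x^2 + 2*x) dx. Term by term:
  ∫_0^2 -2*x^3 dx = -8;  ∫_0^2 3*x^2 dx = 8;  ∫_0^2 2*x dx = 4.
Sum: -8 + 8 + 4 = 4.
So RHS = -∫_0^2 v(x) φ(x) dx = -4.
LHS = RHS, so the identity holds for this test φ.
Moreover u is smooth here and v(x) = u'(x) = 2*x + 1 pointwise, so the identity holds for every test function. Hence v is the weak derivative of u.


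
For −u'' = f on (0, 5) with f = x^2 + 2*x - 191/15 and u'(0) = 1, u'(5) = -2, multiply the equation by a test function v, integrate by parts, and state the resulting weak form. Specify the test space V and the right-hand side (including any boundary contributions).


V = H^1(0, 5) (v unrestricted at boundary; u is determined up to an additive constant); weak form: ∫_0^5 u'v' dx = ∫_0^5 (x^2 + 2*x - 191/15) v dx − 2·v(5) − v(0) for all v ∈ V.

Multiply both sides by a test function v and integrate from 0 to 5:
  ∫_0^5 −u''(x) v(x) dx = ∫_0^5 f(x) v(x) dx.
Integrate the LHS by parts once:
  ∫_0^5 −u'' v dx = −[u'(x) v(x)]_0^5 + ∫_0^5 u'(x) v'(x) dx.
Thus ∫_0^5 u'(x) v'(x) dx = ∫_0^5 f(x) v(x) dx + [u'(x) v(x)]_0^5.
Choose V so that boundary terms are either known or forced to vanish.
u has inhomogeneous Neumann u'(0) = 1, u'(5) = -2. [u' v]_0^5 = (-2)·v(5) − (1)·v(0) = − 2·v(5) − v(0). Take V = H^1(0, 5); boundary term becomes part of RHS.
Weak formulation: find u (satisfying any essential BC) such that ∫_0^5 u'(x) v'(x) dx = ∫_0^5 f v dx − 2·v(5) − v(0) for all v ∈ V (Neumann data are natural BCs: they enter the RHS as boundary terms).
Substituting f(x) = x^2 + 2*x - 191/15, the right-hand side is ∫_0^5 (x^2 + 2*x - 191/15) v dx − 2·v(5) − v(0).
Compatibility check (pure Neumann): taking v ≡ 1 ∈ V gives 0 = ∫_0^5 f dx + (-2) − (1), i.e. ∫_0^5 f dx must equal u'(0) − u'(5) = 3. Indeed ∫_0^5 (x^2 + 2*x - 191/15) dx = 3, so the data are compatible. The solution is then unique only up to an additive constant (fix it e.g. by requiring ∫_0^5 u dx = 0).


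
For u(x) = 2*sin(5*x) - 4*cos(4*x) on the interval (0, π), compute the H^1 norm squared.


||u||_{H^1(0,π)}^2 = -2720/9 + 188*π

u'(x) = 16*sin(4*x) + 10*cos(5*x).
Expand u² and (u')² and integrate term by term on (0, π), using: for integers n ≥ 1, ∫_0^π sin²(nx) dx = ∫_0^π cos²(nx) dx = π/2; for n ≠ n', ∫_0^π sin(nx)sin(n'x) dx = ∫_0^π cos(nx)cos(n'x) dx = 0; and by product-to-sum, ∫_0^π sin(nx)cos(n'x) dx = ½∫_0^π [sin((n+n')x) + sin((n−n')x)] dx, which is 0 when n+n' is even and 2n/(n²−n'²) when n+n' is odd (it need not vanish on (0, π)).
  u² squared terms: (-4)²·∫cos(4x)² dx = 16·π/2 = 8*π;  (2)²·∫sin(5x)² dx = 4·π/2 = 2*π.
  u² cross terms: 2·(-4)·(2)·∫cos(4x)·sin(5x) dx = -16·(10/9) = -160/9.
  So ∫_0^π u² dx = 8*π + 2*π − 160/9 = -160/9 + 10*π.
  (u')² squared terms: (10)²·∫cos(5x)² dx = 100·π/2 = 50*π;  (16)²·∫sin(4x)² dx = 256·π/2 = 128*π.
  (u')² cross terms: 2·(10)·(16)·∫cos(5x)·sin(4x) dx = 320·(-8/9) = -2560/9.
  So ∫_0^π (u')² dx = 50*π + 128*π − 2560/9 = -2560/9 + 178*π.
||u||_{H^1}^2 = (-160/9 + 10*π) + (-2560/9 + 178*π) = -2720/9 + 188*π.


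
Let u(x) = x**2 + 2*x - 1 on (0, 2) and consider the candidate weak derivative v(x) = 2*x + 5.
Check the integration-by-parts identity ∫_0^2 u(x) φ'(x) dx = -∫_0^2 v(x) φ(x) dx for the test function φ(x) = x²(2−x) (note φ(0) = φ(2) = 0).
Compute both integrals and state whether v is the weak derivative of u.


LHS = -88/15, RHS = -148/15. No, v is not the weak derivative of u.

u(x) = x**2 + 2*x - 1, classical derivative u'(x) = 2*x + 2.
φ(x) = x²(2−x), so φ'(x) = x*(4 - 3*x).
Note φ(0) = φ(2) = 0, so the boundary term u·φ vanishes.
LHS = ∫_0^2 u(x) φ'(x) dx = ∫_0^2 (-3*x^4 - 2*x^3 + 11*x^2 - 4*x) dx. Term by term:
  ∫_0^2 -3*x^4 dx = -96/5;  ∫_0^2 -2*x^3 dx = -8;  ∫_0^2 11*x^2 dx = 88/3;
  ∫_0^2 -4*x dx = -8.
Sum: -96/5 − 8 + 88/3 − 8 = -88/15.
So LHS = -88/15.
∫_0^2 v(x) φ(x) dx = ∫_0^2 (-2*x^4 - x^3 + 10*x^2) dx. Term by term:
  ∫_0^2 -2*x^4 dx = -64/5;  ∫_0^2 -x^3 dx = -4;  ∫_0^2 10*x^2 dx = 80/3.
Sum: -64/5 − 4 + 80/3 = 148/15.
So RHS = -∫_0^2 v(x) φ(x) dx = -148/15.
LHS − RHS = 4 ≠ 0, so the identity fails.
(For a valid weak derivative the identity must hold for EVERY test function, in particular this one. The failure shows v is NOT the weak derivative of u.)
Correct weak derivative would be u'(x) = 2*x + 2.


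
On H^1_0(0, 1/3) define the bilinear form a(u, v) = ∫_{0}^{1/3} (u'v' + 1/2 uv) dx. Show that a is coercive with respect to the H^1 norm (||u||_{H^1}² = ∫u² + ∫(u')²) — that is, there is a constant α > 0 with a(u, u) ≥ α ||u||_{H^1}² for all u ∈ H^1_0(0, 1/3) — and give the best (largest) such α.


α = (1 + 18*π^2)/(2*(1 + 9*π^2))

Coercivity of a(·,·) on H^1_0(0, 1/3) means a(u, u) ≥ α ||u||_{H^1}² for every u ∈ H^1_0.
The interval has length L = 1/3, and Poincaré/coercivity depend only on L. Here a(u, u) = ∫(u')² + (1/2)·∫u².
Here 0 < c = 1/2 < 1. The condition a(u,u) ≥ α||u||_{H^1}² reads (1−α)∫(u')² ≥ (α−c)∫u². Any admissible α is ≤ 1 (rapidly oscillating u have ∫u²/∫(u')² → 0), and α = 1 would force 0 ≥ (1−c)∫u², impossible since c < 1; so 1−α > 0. By the sharp Poincaré inequality on H^1_0 of an interval of length L, ∫(u')² ≥ (π/L)²∫u² with equality for the first sine mode sin(π(x−x₀)/L) (x₀ the left endpoint), so the inequality holds for all u iff (1−α)(π/L)² ≥ α − c, i.e. α ≤ ((π/L)² + c)/((π/L)² + 1) = (1 + c(L/π)²)/(1 + (L/π)²). With (π/L)² = 9*π^2 and c = 1/2, the largest admissible constant is α = ((π/L)² + c)/((π/L)² + 1).
Simplifying, α = (1 + 18*π^2)/(2*(1 + 9*π^2)).


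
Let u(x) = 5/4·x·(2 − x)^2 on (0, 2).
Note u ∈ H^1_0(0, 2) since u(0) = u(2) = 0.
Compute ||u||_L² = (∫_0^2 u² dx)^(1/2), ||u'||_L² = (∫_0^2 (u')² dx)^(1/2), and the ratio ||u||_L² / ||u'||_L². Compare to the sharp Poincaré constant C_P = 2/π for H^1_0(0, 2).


||u||_L² / ||u'||_L² = sqrt(14)/7 < C_P = 2/π.

u(x) = 5/4·x·(2 − x)^2, so u'(x) = 15*x^2/4 - 10*x + 5.
u(x) = 5/4·x·(2 − x)^2 vanishes at x = 0 and x = 2, so u ∈ H^1_0(0, 2). Differentiate via the product rule and integrate the resulting polynomials term by term.
  ∫_0^2 u² dx = ∫_0^2 (25*x^6/16 - 25*x^5/2 + 75*x^4/2 - 50*x^3 + 25*x^2) dx. Term by term:
    ∫_0^2 25*x^6/16 dx = 200/7;  ∫_0^2 -25*x^5/2 dx = -400/3;  ∫_0^2 75*x^4/2 dx = 240;
    ∫_0^2 -50*x^3 dx = -200;  ∫_0^2 25*x^2 dx = 200/3.
  Sum: 200/7 − 400/3 + 240 − 200 + 200/3 = 40/21.
  ∫_0^2 (u')² dx = ∫_0^2 (225*x^4/16 - 75*x^3 + 275*x^2/2 - 100*x + 25) dx. Term by term:
    ∫_0^2 225*x^4/16 dx = 90;  ∫_0^2 -75*x^3 dx = -300;  ∫_0^2 275*x^2/2 dx = 1100/3;
    ∫_0^2 -100*x dx = -200;  ∫_0^2 25 dx = 50.
  Sum: 90 − 300 + 1100/3 − 200 + 50 = 20/3.
∫_0^2 u² dx = 40/21, so ||u||_L² = 2*sqrt(210)/21.
∫_0^2 (u')² dx = 20/3, so ||u'||_L² = 2*sqrt(15)/3.
Ratio ||u||_L² / ||u'||_L² = sqrt(14)/7.
Sharp Poincaré constant on H^1_0(0, 2) is C_P = L/π = 2/π, achieved by sin(π/2·x).
A polynomial bump cannot attain the sharp Poincaré constant (only the first sine eigenfunction does), so the ratio is strictly less than C_P, consistent with ||u||_L² ≤ C_P ||u'||_L².


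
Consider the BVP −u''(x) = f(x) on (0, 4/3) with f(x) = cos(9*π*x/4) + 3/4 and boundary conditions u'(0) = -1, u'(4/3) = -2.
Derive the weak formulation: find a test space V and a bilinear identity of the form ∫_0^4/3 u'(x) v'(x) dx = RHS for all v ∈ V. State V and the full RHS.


V = H^1(0, 4/3) (v unrestricted at boundary; u is determined up to an additive constant); weak form: ∫_0^4/3 u'v' dx = ∫_0^4/3 (cos(9*π*x/4) + 3/4) v dx − 2·v(4/3) + v(0) for all v ∈ V.

Multiply both sides by a test function v and integrate from 0 to 4/3:
  ∫_0^4/3 −u''(x) v(x) dx = ∫_0^4/3 f(x) v(x) dx.
Integrate the LHS by parts once:
  ∫_0^4/3 −u'' v dx = −[u'(x) v(x)]_0^4/3 + ∫_0^4/3 u'(x) v'(x) dx.
Thus ∫_0^4/3 u'(x) v'(x) dx = ∫_0^4/3 f(x) v(x) dx + [u'(x) v(x)]_0^4/3.
Choose V so that boundary terms are either known or forced to vanish.
u has inhomogeneous Neumann u'(0) = -1, u'(4/3) = -2. [u' v]_0^4/3 = (-2)·v(4/3) − (-1)·v(0) = − 2·v(4/3) + v(0). Take V = H^1(0, 4/3); boundary term becomes part of RHS.
Weak formulation: find u (satisfying any essential BC) such that ∫_0^4/3 u'(x) v'(x) dx = ∫_0^4/3 f v dx − 2·v(4/3) + v(0) for all v ∈ V (Neumann data are natural BCs: they enter the RHS as boundary terms).
Substituting f(x) = cos(9*π*x/4) + 3/4, the right-hand side is ∫_0^4/3 (cos(9*π*x/4) + 3/4) v dx − 2·v(4/3) + v(0).
Compatibility check (pure Neumann): taking v ≡ 1 ∈ V gives 0 = ∫_0^4/3 f dx + (-2) − (-1), i.e. ∫_0^4/3 f dx must equal u'(0) − u'(4/3) = 1. Indeed ∫_0^4/3 (cos(9*π*x/4) + 3/4) dx = 1, so the data are compatible. The solution is then unique only up to an additive constant (fix it e.g. by requiring ∫_0^4/3 u dx = 0).


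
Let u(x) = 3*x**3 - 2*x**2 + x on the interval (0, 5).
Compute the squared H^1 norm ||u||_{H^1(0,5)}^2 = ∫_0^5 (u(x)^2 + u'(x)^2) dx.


||u||_{H^1}^2 = 2426755/21

The H^1 norm (squared) on an interval (0, L) is
  ||u||_{H^1}^2 = ∫_0^L u(x)^2 dx + ∫_0^L u'(x)^2 dx.
Compute u'(x) = 9*x**2 - 4*x + 1.
Then u(x)^2 = 9*x**6 - 12*x**5 + 10*x**4 - 4*x**3 + x**2 and u'(x)^2 = 81*x**4 - 72*x**3 + 34*x**2 - 8*x + 1.
Integrate each monomial from 0 to 5 using ∫_0^5 c·x^n dx = c·5^(n+1)/(n+1):
  ∫_0^5 u(x)^2 dx = ∫_0^5 (9*x^6 - 12*x^5 + 10*x^4 - 4*x^3 + x^2) dx. Term by term:
    ∫_0^5 9*x^6 dx = 703125/7;  ∫_0^5 -12*x^5 dx = -31250;  ∫_0^5 10*x^4 dx = 6250;
    ∫_0^5 -4*x^3 dx = -625;  ∫_0^5 x^2 dx = 125/3.
  Sum: 703125/7 − 31250 + 6250 − 625 + 125/3 = 1572125/21.
  ∫_0^5 u'(x)^2 dx = ∫_0^5 (81*x^4 - 72*x^3 + 34*x^2 - 8*x + 1) dx. Term by term:
    ∫_0^5 81*x^4 dx = 50625;  ∫_0^5 -72*x^3 dx = -11250;  ∫_0^5 34*x^2 dx = 4250/3;
    ∫_0^5 -8*x dx = -100;  ∫_0^5 1 dx = 5.
  Sum: 50625 − 11250 + 4250/3 − 100 + 5 = 122090/3.
Adding: ||u||_{H^1}^2 = 1572125/21 + 122090/3 = 2426755/21.


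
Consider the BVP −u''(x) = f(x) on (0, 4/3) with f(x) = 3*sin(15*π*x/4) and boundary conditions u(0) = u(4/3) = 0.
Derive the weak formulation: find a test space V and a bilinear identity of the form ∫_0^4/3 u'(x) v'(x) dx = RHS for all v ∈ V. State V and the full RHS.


V = H^1_0(0, 4/3) (so v(0) = v(4/3) = 0); weak form: ∫_0^4/3 u'v' dx = ∫_0^4/3 (3*sin(15*π*x/4)) v dx for all v ∈ V.

Multiply both sides by a test function v and integrate from 0 to 4/3:
  ∫_0^4/3 −u''(x) v(x) dx = ∫_0^4/3 f(x) v(x) dx.
Integrate the LHS by parts once:
  ∫_0^4/3 −u'' v dx = −[u'(x) v(x)]_0^4/3 + ∫_0^4/3 u'(x) v'(x) dx.
Thus ∫_0^4/3 u'(x) v'(x) dx = ∫_0^4/3 f(x) v(x) dx + [u'(x) v(x)]_0^4/3.
Choose V so that boundary terms are either known or forced to vanish.
u is Dirichlet: u(0) = u(4/3) = 0. Let V = H^1_0(0, 4/3); then v(0) = v(4/3) = 0, and [u' v]_0^4/3 = 0.
Weak formulation: find u (satisfying any essential BC) such that ∫_0^4/3 u'(x) v'(x) dx = ∫_0^4/3 f v dx for all v ∈ V.
Substituting f(x) = 3*sin(15*π*x/4), the right-hand side is ∫_0^4/3 (3*sin(15*π*x/4)) v dx.


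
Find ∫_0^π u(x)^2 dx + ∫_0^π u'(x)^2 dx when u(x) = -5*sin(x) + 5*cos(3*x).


||u||_{H^1(0,π)}^2 = 150*π

u'(x) = -15*sin(3*x) - 5*cos(x).
Expand u² and (u')² and integrate term by term on (0, π), using: for integers n ≥ 1, ∫_0^π sin²(nx) dx = ∫_0^π cos²(nx) dx = π/2; for n ≠ n', ∫_0^π sin(nx)sin(n'x) dx = ∫_0^π cos(nx)cos(n'x) dx = 0; and by product-to-sum, ∫_0^π sin(nx)cos(n'x) dx = ½∫_0^π [sin((n+n')x) + sin((n−n')x)] dx, which is 0 when n+n' is even and 2n/(n²−n'²) when n+n' is odd (it need not vanish on (0, π)).
  u² squared terms: (-5)²·∫sin(x)² dx = 25·π/2 = 25*π/2;  (5)²·∫cos(3x)² dx = 25·π/2 = 25*π/2.
  u² cross terms: 2·(-5)·(5)·∫sin(x)·cos(3x) dx = -50·(0) = 0.
  So ∫_0^π u² dx = 25*π/2 + 25*π/2 + 0 = 25*π.
  (u')² squared terms: (-15)²·∫sin(3x)² dx = 225·π/2 = 225*π/2;  (-5)²·∫cos(x)² dx = 25·π/2 = 25*π/2.
  (u')² cross terms: 2·(-15)·(-5)·∫sin(3x)·cos(x) dx = 150·(0) = 0.
  So ∫_0^π (u')² dx = 225*π/2 + 25*π/2 + 0 = 125*π.
||u||_{H^1}^2 = (25*π) + (125*π) = 150*π.


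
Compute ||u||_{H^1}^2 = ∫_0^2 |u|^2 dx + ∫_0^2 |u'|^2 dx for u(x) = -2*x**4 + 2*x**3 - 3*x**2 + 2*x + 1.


||u||_{H^1}^2 = 50510/63

The H^1 norm (squared) on an interval (0, L) is
  ||u||_{H^1}^2 = ∫_0^L u(x)^2 dx + ∫_0^L u'(x)^2 dx.
Compute u'(x) = -8*x**3 + 6*x**2 - 6*x + 2.
Then u(x)^2 = 4*x**8 - 8*x**7 + 16*x**6 - 20*x**5 + 13*x**4 - 8*x**3 - 2*x**2 + 4*x + 1 and u'(x)^2 = 64*x**6 - 96*x**5 + 132*x**4 - 104*x**3 + 60*x**2 - 24*x + 4.
Integrate each monomial from 0 to 2 using ∫_0^2 c·x^n dx = c·2^(n+1)/(n+1):
  ∫_0^2 u(x)^2 dx = ∫_0^2 (4*x^8 - 8*x^7 + 16*x^6 - 20*x^5 + 13*x^4 - 8*x^3 - 2*x^2 + 4*x + 1) dx. Term by term:
    ∫_0^2 4*x^8 dx = 2048/9;  ∫_0^2 -8*x^7 dx = -256;  ∫_0^2 16*x^6 dx = 2048/7;
    ∫_0^2 -20*x^5 dx = -640/3;  ∫_0^2 13*x^4 dx = 416/5;  ∫_0^2 -8*x^3 dx = -32;
    ∫_0^2 -2*x^2 dx = -16/3;  ∫_0^2 4*x dx = 8;  ∫_0^2 1 dx = 2.
  Sum: 2048/9 − 256 + 2048/7 − 640/3 + 416/5 − 32 − 16/3 + 8 + 2 = 33598/315.
  ∫_0^2 u'(x)^2 dx = ∫_0^2 (64*x^6 - 96*x^5 + 132*x^4 - 104*x^3 + 60*x^2 - 24*x + 4) dx. Term by term:
    ∫_0^2 64*x^6 dx = 8192/7;  ∫_0^2 -96*x^5 dx = -1024;  ∫_0^2 132*x^4 dx = 4224/5;
    ∫_0^2 -104*x^3 dx = -416;  ∫_0^2 60*x^2 dx = 160;  ∫_0^2 -24*x dx = -48;
    ∫_0^2 4 dx = 8.
  Sum: 8192/7 − 1024 + 4224/5 − 416 + 160 − 48 + 8 = 24328/35.
Adding: ||u||_{H^1}^2 = 33598/315 + 24328/35 = 50510/63.


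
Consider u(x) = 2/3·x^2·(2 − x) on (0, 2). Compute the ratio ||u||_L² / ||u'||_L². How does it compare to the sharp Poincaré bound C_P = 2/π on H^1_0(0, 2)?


||u||_L² / ||u'||_L² = sqrt(14)/7 < C_P = 2/π.

u(x) = 2/3·x^2·(2 − x), so u'(x) = 2*x*(4 - 3*x)/3.
u(x) = 2/3·x^2·(2 − x) vanishes at x = 0 and x = 2, so u ∈ H^1_0(0, 2). Differentiate via the product rule and integrate the resulting polynomials term by term.
  ∫_0^2 u² dx = ∫_0^2 (4*x^6/9 - 16*x^5/9 + 16*x^4/9) dx. Term by term:
    ∫_0^2 4*x^6/9 dx = 512/63;  ∫_0^2 -16*x^5/9 dx = -512/27;  ∫_0^2 16*x^4/9 dx = 512/45.
  Sum: 512/63 − 512/27 + 512/45 = 512/945.
  ∫_0^2 (u')² dx = ∫_0^2 (4*x^4 - 32*x^3/3 + 64*x^2/9) dx. Term by term:
    ∫_0^2 4*x^4 dx = 128/5;  ∫_0^2 -32*x^3/3 dx = -128/3;  ∫_0^2 64*x^2/9 dx = 512/27.
  Sum: 128/5 − 128/3 + 512/27 = 256/135.
∫_0^2 u² dx = 512/945, so ||u||_L² = 16*sqrt(210)/315.
∫_0^2 (u')² dx = 256/135, so ||u'||_L² = 16*sqrt(15)/45.
Ratio ||u||_L² / ||u'||_L² = sqrt(14)/7.
Sharp Poincaré constant on H^1_0(0, 2) is C_P = L/π = 2/π, achieved by sin(π/2·x).
A polynomial bump cannot attain the sharp Poincaré constant (only the first sine eigenfunction does), so the ratio is strictly less than C_P, consistent with ||u||_L² ≤ C_P ||u'||_L².


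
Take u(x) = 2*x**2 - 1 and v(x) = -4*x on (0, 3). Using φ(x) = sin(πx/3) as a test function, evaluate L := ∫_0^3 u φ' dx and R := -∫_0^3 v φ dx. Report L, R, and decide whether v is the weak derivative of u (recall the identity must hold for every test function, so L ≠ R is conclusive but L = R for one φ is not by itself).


LHS = -36/π, RHS = 36/π. No, v is not the weak derivative of u.

u(x) = 2*x**2 - 1, classical derivative u'(x) = 4*x.
φ(x) = sin(πx/3), so φ'(x) = π*cos(π*x/3)/3.
Note φ(0) = φ(3) = 0, so the boundary term u·φ vanishes.
LHS = ∫_0^3 u(x) φ'(x) dx = ∫_0^3 (2*π*x^2*cos(π*x/3)/3 - π*cos(π*x/3)/3) dx. Term by term:
  ∫_0^3 -π*cos(π*x/3)/3 dx = 0;  ∫_0^3 2*π*x^2*cos(π*x/3)/3 dx = -36/π.
Sum: 0 − 36/π = -36/π.
So LHS = -36/π.
∫_0^3 v(x) φ(x) dx = ∫_0^3 (-4*x*sin(π*x/3)) dx. Term by term:
  ∫_0^3 -4*x*sin(π*x/3) dx = -36/π.
So RHS = -∫_0^3 v(x) φ(x) dx = 36/π.
LHS − RHS = -72/π ≠ 0, so the identity fails.
(For a valid weak derivative the identity must hold for EVERY test function, in particular this one. The failure shows v is NOT the weak derivative of u.)
Correct weak derivative would be u'(x) = 4*x.


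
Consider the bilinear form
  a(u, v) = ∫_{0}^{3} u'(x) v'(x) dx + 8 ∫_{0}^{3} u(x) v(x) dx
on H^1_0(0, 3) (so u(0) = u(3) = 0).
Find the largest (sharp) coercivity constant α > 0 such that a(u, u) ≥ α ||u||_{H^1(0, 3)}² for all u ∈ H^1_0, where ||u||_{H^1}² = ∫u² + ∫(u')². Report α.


α = 1

Coercivity of a(·,·) on H^1_0(0, 3) means a(u, u) ≥ α ||u||_{H^1}² for every u ∈ H^1_0.
The interval has length L = 3, and Poincaré/coercivity depend only on L. Here a(u, u) = ∫(u')² + (8)·∫u².
Here c = 8 ≥ 1, so a(u,u) = ∫(u')² + c∫u² ≥ ∫(u')² + ∫u² = ||u||_{H^1}², i.e. α = 1 works. No larger α is possible: a(u,u) ≥ α||u||_{H^1}² means (1−α)∫(u')² ≥ (α−c)∫u², and for the modes u_n = sin(nπ(x−x₀)/L) (x₀ the left endpoint) one has ∫u_n²/∫(u_n')² = (L/(nπ))² → 0, so a(u_n,u_n)/||u_n||_{H^1}² → 1. Hence the optimal constant is α = 1.
Therefore α = 1.


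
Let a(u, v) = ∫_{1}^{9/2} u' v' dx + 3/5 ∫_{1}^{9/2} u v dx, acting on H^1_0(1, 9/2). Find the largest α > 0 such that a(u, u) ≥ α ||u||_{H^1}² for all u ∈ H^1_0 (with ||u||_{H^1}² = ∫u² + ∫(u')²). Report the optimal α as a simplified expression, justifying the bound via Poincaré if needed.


α = (147 + 20*π^2)/(5*(4*π^2 + 49))

Coercivity of a(·,·) on H^1_0(1, 9/2) means a(u, u) ≥ α ||u||_{H^1}² for every u ∈ H^1_0.
The interval has length L = 7/2, and Poincaré/coercivity depend only on L. Here a(u, u) = ∫(u')² + (3/5)·∫u².
Here 0 < c = 3/5 < 1. The condition a(u,u) ≥ α||u||_{H^1}² reads (1−α)∫(u')² ≥ (α−c)∫u². Any admissible α is ≤ 1 (rapidly oscillating u have ∫u²/∫(u')² → 0), and α = 1 would force 0 ≥ (1−c)∫u², impossible since c < 1; so 1−α > 0. By the sharp Poincaré inequality on H^1_0 of an interval of length L, ∫(u')² ≥ (π/L)²∫u² with equality for the first sine mode sin(π(x−x₀)/L) (x₀ the left endpoint), so the inequality holds for all u iff (1−α)(π/L)² ≥ α − c, i.e. α ≤ ((π/L)² + c)/((π/L)² + 1) = (1 + c(L/π)²)/(1 + (L/π)²). With (π/L)² = 4*π^2/49 and c = 3/5, the largest admissible constant is α = ((π/L)² + c)/((π/L)² + 1).
Simplifying, α = (147 + 20*π^2)/(5*(4*π^2 + 49)).


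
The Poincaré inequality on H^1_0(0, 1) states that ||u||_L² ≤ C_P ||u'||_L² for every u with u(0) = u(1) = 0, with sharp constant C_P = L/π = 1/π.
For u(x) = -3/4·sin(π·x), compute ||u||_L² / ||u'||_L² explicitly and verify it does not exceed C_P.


||u||_L² / ||u'||_L² = 1/π = C_P.

u(x) = -3/4·sin(π·x), so u'(x) = -3*π*cos(π*x)/4.
Writing u(x) = A·sin(kπx/L) with A = -3/4 and k = 1, use ∫_0^L sin²(kπx/L) dx = L/2 and ∫_0^L cos²(kπx/L) dx = L/2.
u² = 9/16·sin²(π·x) and (u')² = 9*π^2/16·cos²(π·x), and each of sin², cos² integrates to L/2 = 1/2 over (0, 1).
∫_0^1 u² dx = 9/32, so ||u||_L² = 3*sqrt(2)/8.
∫_0^1 (u')² dx = 9*π^2/32, so ||u'||_L² = 3*sqrt(2)*π/8.
Ratio ||u||_L² / ||u'||_L² = 1/π.
Sharp Poincaré constant on H^1_0(0, 1) is C_P = L/π = 1/π, achieved by sin(π·x).
This is the k = 1 eigenfunction (up to amplitude), so the ratio equals the sharp Poincaré constant exactly.


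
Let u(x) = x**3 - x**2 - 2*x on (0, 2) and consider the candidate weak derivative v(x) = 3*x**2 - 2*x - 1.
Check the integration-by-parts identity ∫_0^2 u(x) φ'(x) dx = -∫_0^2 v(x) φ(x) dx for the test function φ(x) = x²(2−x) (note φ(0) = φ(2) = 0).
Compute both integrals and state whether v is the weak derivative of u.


LHS = -8/15, RHS = -28/15. No, v is not the weak derivative of u.

u(x) = x**3 - x**2 - 2*x, classical derivative u'(x) = 3*x**2 - 2*x - 2.
φ(x) = x²(2−x), so φ'(x) = x*(4 - 3*x).
Note φ(0) = φ(2) = 0, so the boundary term u·φ vanishes.
LHS = ∫_0^2 u(x) φ'(x) dx = ∫_0^2 (-3*x^5 + 7*x^4 + 2*x^3 - 8*x^2) dx. Term by term:
  ∫_0^2 -3*x^5 dx = -32;  ∫_0^2 7*x^4 dx = 224/5;  ∫_0^2 2*x^3 dx = 8;
  ∫_0^2 -8*x^2 dx = -64/3.
Sum: -32 + 224/5 + 8 − 64/3 = -8/15.
So LHS = -8/15.
∫_0^2 v(x) φ(x) dx = ∫_0^2 (-3*x^5 + 8*x^4 - 3*x^3 - 2*x^2) dx. Term by term:
  ∫_0^2 -3*x^5 dx = -32;  ∫_0^2 8*x^4 dx = 256/5;  ∫_0^2 -3*x^3 dx = -12;
  ∫_0^2 -2*x^2 dx = -16/3.
Sum: -32 + 256/5 − 12 − 16/3 = 28/15.
So RHS = -∫_0^2 v(x) φ(x) dx = -28/15.
LHS − RHS = 4/3 ≠ 0, so the identity fails.
(For a valid weak derivative the identity must hold for EVERY test function, in particular this one. The failure shows v is NOT the weak derivative of u.)
Correct weak derivative would be u'(x) = 3*x**2 - 2*x - 2.


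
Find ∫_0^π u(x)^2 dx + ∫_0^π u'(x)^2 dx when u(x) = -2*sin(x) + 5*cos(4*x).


||u||_{H^1(0,π)}^2 = 136/3 + 433*π/2

u'(x) = -20*sin(4*x) - 2*cos(x).
Expand u² and (u')² and integrate term by term on (0, π), using: for integers n ≥ 1, ∫_0^π sin²(nx) dx = ∫_0^π cos²(nx) dx = π/2; for n ≠ n', ∫_0^π sin(nx)sin(n'x) dx = ∫_0^π cos(nx)cos(n'x) dx = 0; and by product-to-sum, ∫_0^π sin(nx)cos(n'x) dx = ½∫_0^π [sin((n+n')x) + sin((n−n')x)] dx, which is 0 when n+n' is even and 2n/(n²−n'²) when n+n' is odd (it need not vanish on (0, π)).
  u² squared terms: (-2)²·∫sin(x)² dx = 4·π/2 = 2*π;  (5)²·∫cos(4x)² dx = 25·π/2 = 25*π/2.
  u² cross terms: 2·(-2)·(5)·∫sin(x)·cos(4x) dx = -20·(-2/15) = 8/3.
  So ∫_0^π u² dx = 2*π + 25*π/2 + 8/3 = 8/3 + 29*π/2.
  (u')² squared terms: (-20)²·∫sin(4x)² dx = 400·π/2 = 200*π;  (-2)²·∫cos(x)² dx = 4·π/2 = 2*π.
  (u')² cross terms: 2·(-20)·(-2)·∫sin(4x)·cos(x) dx = 80·(8/15) = 128/3.
  So ∫_0^π (u')² dx = 200*π + 2*π + 128/3 = 128/3 + 202*π.
||u||_{H^1}^2 = (8/3 + 29*π/2) + (128/3 + 202*π) = 136/3 + 433*π/2.


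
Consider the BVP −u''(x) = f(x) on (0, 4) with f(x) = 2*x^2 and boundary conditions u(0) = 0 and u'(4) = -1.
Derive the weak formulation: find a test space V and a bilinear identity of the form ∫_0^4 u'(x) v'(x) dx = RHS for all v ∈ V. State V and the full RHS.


V = {v ∈ H^1(0, 4) : v(0) = 0} (test functions vanish at x = 0 where u is specified); weak form: ∫_0^4 u'v' dx = ∫_0^4 (2*x^2) v dx − v(4) for all v ∈ V.

Multiply both sides by a test function v and integrate from 0 to 4:
  ∫_0^4 −u''(x) v(x) dx = ∫_0^4 f(x) v(x) dx.
Integrate the LHS by parts once:
  ∫_0^4 −u'' v dx = −[u'(x) v(x)]_0^4 + ∫_0^4 u'(x) v'(x) dx.
Thus ∫_0^4 u'(x) v'(x) dx = ∫_0^4 f(x) v(x) dx + [u'(x) v(x)]_0^4.
Choose V so that boundary terms are either known or forced to vanish.
Mixed BC: u(0) = 0 (Dirichlet) and u'(4) = -1 (Neumann). Define V = {v ∈ H^1(0, 4) : v(0) = 0}. Then [u' v]_0^4 = u'(4)·v(4) − u'(0)·0 = − v(4).
Weak formulation: find u (satisfying any essential BC) such that ∫_0^4 u'(x) v'(x) dx = ∫_0^4 f v dx − v(4) for all v ∈ V (Dirichlet at 0 absorbed into V; Neumann datum at x = 4 contributes the boundary term).
Substituting f(x) = 2*x^2, the right-hand side is ∫_0^4 (2*x^2) v dx − v(4).


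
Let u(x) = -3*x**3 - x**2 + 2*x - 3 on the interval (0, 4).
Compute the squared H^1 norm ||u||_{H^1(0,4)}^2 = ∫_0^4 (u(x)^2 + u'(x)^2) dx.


||u||_{H^1}^2 = 884516/21

The H^1 norm (squared) on an interval (0, L) is
  ||u||_{H^1}^2 = ∫_0^L u(x)^2 dx + ∫_0^L u'(x)^2 dx.
Compute u'(x) = -9*x**2 - 2*x + 2.
Then u(x)^2 = 9*x**6 + 6*x**5 - 11*x**4 + 14*x**3 + 10*x**2 - 12*x + 9 and u'(x)^2 = 81*x**4 + 36*x**3 - 32*x**2 - 8*x + 4.
Integrate each monomial from 0 to 4 using ∫_0^4 c·x^n dx = c·4^(n+1)/(n+1):
  ∫_0^4 u(x)^2 dx = ∫_0^4 (9*x^6 + 6*x^5 - 11*x^4 + 14*x^3 + 10*x^2 - 12*x + 9) dx. Term by term:
    ∫_0^4 9*x^6 dx = 147456/7;  ∫_0^4 6*x^5 dx = 4096;  ∫_0^4 -11*x^4 dx = -11264/5;
    ∫_0^4 14*x^3 dx = 896;  ∫_0^4 10*x^2 dx = 640/3;  ∫_0^4 -12*x dx = -96;
    ∫_0^4 9 dx = 36.
  Sum: 147456/7 + 4096 − 11264/5 + 896 + 640/3 − 96 + 36 = 2515556/105.
  ∫_0^4 u'(x)^2 dx = ∫_0^4 (81*x^4 + 36*x^3 - 32*x^2 - 8*x + 4) dx. Term by term:
    ∫_0^4 81*x^4 dx = 82944/5;  ∫_0^4 36*x^3 dx = 2304;  ∫_0^4 -32*x^2 dx = -2048/3;
    ∫_0^4 -8*x dx = -64;  ∫_0^4 4 dx = 16.
  Sum: 82944/5 + 2304 − 2048/3 − 64 + 16 = 272432/15.
Adding: ||u||_{H^1}^2 = 2515556/105 + 272432/15 = 884516/21.


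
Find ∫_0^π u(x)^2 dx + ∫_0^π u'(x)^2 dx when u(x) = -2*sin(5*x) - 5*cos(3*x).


||u||_{H^1(0,π)}^2 = 177*π

u'(x) = 15*sin(3*x) - 10*cos(5*x).
Expand u² and (u')² and integrate term by term on (0, π), using: for integers n ≥ 1, ∫_0^π sin²(nx) dx = ∫_0^π cos²(nx) dx = π/2; for n ≠ n', ∫_0^π sin(nx)sin(n'x) dx = ∫_0^π cos(nx)cos(n'x) dx = 0; and by product-to-sum, ∫_0^π sin(nx)cos(n'x) dx = ½∫_0^π [sin((n+n')x) + sin((n−n')x)] dx, which is 0 when n+n' is even and 2n/(n²−n'²) when n+n' is odd (it need not vanish on (0, π)).
  u² squared terms: (-5)²·∫cos(3x)² dx = 25·π/2 = 25*π/2;  (-2)²·∫sin(5x)² dx = 4·π/2 = 2*π.
  u² cross terms: 2·(-5)·(-2)·∫cos(3x)·sin(5x) dx = 20·(0) = 0.
  So ∫_0^π u² dx = 25*π/2 + 2*π + 0 = 29*π/2.
  (u')² squared terms: (-10)²·∫cos(5x)² dx = 100·π/2 = 50*π;  (15)²·∫sin(3x)² dx = 225·π/2 = 225*π/2.
  (u')² cross terms: 2·(-10)·(15)·∫cos(5x)·sin(3x) dx = -300·(0) = 0.
  So ∫_0^π (u')² dx = 50*π + 225*π/2 + 0 = 325*π/2.
||u||_{H^1}^2 = (29*π/2) + (325*π/2) = 177*π.


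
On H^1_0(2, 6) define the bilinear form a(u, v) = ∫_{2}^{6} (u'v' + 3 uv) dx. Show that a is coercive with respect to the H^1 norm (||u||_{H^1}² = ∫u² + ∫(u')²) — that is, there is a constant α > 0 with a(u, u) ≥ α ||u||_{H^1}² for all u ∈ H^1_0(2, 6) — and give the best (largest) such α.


α = 1

Coercivity of a(·,·) on H^1_0(2, 6) means a(u, u) ≥ α ||u||_{H^1}² for every u ∈ H^1_0.
The interval has length L = 4, and Poincaré/coercivity depend only on L. Here a(u, u) = ∫(u')² + (3)·∫u².
Here c = 3 ≥ 1, so a(u,u) = ∫(u')² + c∫u² ≥ ∫(u')² + ∫u² = ||u||_{H^1}², i.e. α = 1 works. No larger α is possible: a(u,u) ≥ α||u||_{H^1}² means (1−α)∫(u')² ≥ (α−c)∫u², and for the modes u_n = sin(nπ(x−x₀)/L) (x₀ the left endpoint) one has ∫u_n²/∫(u_n')² = (L/(nπ))² → 0, so a(u_n,u_n)/||u_n||_{H^1}² → 1. Hence the optimal constant is α = 1.
Therefore α = 1.


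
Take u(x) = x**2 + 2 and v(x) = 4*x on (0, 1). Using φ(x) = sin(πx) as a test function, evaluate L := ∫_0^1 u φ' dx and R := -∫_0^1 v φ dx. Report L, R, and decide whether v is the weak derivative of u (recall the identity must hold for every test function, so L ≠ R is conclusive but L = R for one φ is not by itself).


LHS = -2/π, RHS = -4/π. No, v is not the weak derivative of u.

u(x) = x**2 + 2, classical derivative u'(x) = 2*x.
φ(x) = sin(πx), so φ'(x) = π*cos(π*x).
Note φ(0) = φ(1) = 0, so the boundary term u·φ vanishes.
LHS = ∫_0^1 u(x) φ'(x) dx = ∫_0^1 (π*x^2*cos(π*x) + 2*π*cos(π*x)) dx. Term by term:
  ∫_0^1 2*π*cos(π*x) dx = 0;  ∫_0^1 π*x^2*cos(π*x) dx = -2/π.
Sum: 0 − 2/π = -2/π.
So LHS = -2/π.
∫_0^1 v(x) φ(x) dx = ∫_0^1 (4*x*sin(π*x)) dx. Term by term:
  ∫_0^1 4*x*sin(π*x) dx = 4/π.
So RHS = -∫_0^1 v(x) φ(x) dx = -4/π.
LHS − RHS = 2/π ≠ 0, so the identity fails.
(For a valid weak derivative the identity must hold for EVERY test function, in particular this one. The failure shows v is NOT the weak derivative of u.)
Correct weak derivative would be u'(x) = 2*x.


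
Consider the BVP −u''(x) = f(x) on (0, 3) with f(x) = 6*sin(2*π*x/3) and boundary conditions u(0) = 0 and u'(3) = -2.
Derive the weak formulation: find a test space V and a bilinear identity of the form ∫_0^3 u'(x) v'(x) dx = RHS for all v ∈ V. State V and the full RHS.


V = {v ∈ H^1(0, 3) : v(0) = 0} (test functions vanish at x = 0 where u is specified); weak form: ∫_0^3 u'v' dx = ∫_0^3 (6*sin(2*π*x/3)) v dx − 2·v(3) for all v ∈ V.

Multiply both sides by a test function v and integrate from 0 to 3:
  ∫_0^3 −u''(x) v(x) dx = ∫_0^3 f(x) v(x) dx.
Integrate the LHS by parts once:
  ∫_0^3 −u'' v dx = −[u'(x) v(x)]_0^3 + ∫_0^3 u'(x) v'(x) dx.
Thus ∫_0^3 u'(x) v'(x) dx = ∫_0^3 f(x) v(x) dx + [u'(x) v(x)]_0^3.
Choose V so that boundary terms are either known or forced to vanish.
Mixed BC: u(0) = 0 (Dirichlet) and u'(3) = -2 (Neumann). Define V = {v ∈ H^1(0, 3) : v(0) = 0}. Then [u' v]_0^3 = u'(3)·v(3) − u'(0)·0 = − 2·v(3).
Weak formulation: find u (satisfying any essential BC) such that ∫_0^3 u'(x) v'(x) dx = ∫_0^3 f v dx − 2·v(3) for all v ∈ V (Dirichlet at 0 absorbed into V; Neumann datum at x = 3 contributes the boundary term).
Substituting f(x) = 6*sin(2*π*x/3), the right-hand side is ∫_0^3 (6*sin(2*π*x/3)) v dx − 2·v(3).


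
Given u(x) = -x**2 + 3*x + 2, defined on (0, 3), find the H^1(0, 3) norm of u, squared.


||u||_{H^1}^2 = 471/10

The H^1 norm (squared) on an interval (0, L) is
  ||u||_{H^1}^2 = ∫_0^L u(x)^2 dx + ∫_0^L u'(x)^2 dx.
Compute u'(x) = 3 - 2*x.
Then u(x)^2 = x**4 - 6*x**3 + 5*x**2 + 12*x + 4 and u'(x)^2 = 4*x**2 - 12*x + 9.
Integrate each monomial from 0 to 3 using ∫_0^3 c·x^n dx = c·3^(n+1)/(n+1):
  ∫_0^3 u(x)^2 dx = ∫_0^3 (x^4 - 6*x^3 + 5*x^2 + 12*x + 4) dx. Term by term:
    ∫_0^3 x^4 dx = 243/5;  ∫_0^3 -6*x^3 dx = -243/2;  ∫_0^3 5*x^2 dx = 45;
    ∫_0^3 12*x dx = 54;  ∫_0^3 4 dx = 12.
  Sum: 243/5 − 243/2 + 45 + 54 + 12 = 381/10.
  ∫_0^3 u'(x)^2 dx = ∫_0^3 (4*x^2 - 12*x + 9) dx. Term by term:
    ∫_0^3 4*x^2 dx = 36;  ∫_0^3 -12*x dx = -54;  ∫_0^3 9 dx = 27.
  Sum: 36 − 54 + 27 = 9.
Adding: ||u||_{H^1}^2 = 381/10 + 9 = 471/10.


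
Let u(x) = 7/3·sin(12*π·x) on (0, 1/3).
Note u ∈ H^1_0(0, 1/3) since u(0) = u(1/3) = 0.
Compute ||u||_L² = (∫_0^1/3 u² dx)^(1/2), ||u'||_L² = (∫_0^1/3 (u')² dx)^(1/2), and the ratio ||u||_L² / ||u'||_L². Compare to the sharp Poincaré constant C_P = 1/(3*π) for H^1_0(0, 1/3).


||u||_L² / ||u'||_L² = 1/(12*π) < C_P = 1/(3*π).

u(x) = 7/3·sin(12*π·x), so u'(x) = 28*π*cos(12*π*x).
Writing u(x) = A·sin(kπx/L) with A = 7/3 and k = 4, use ∫_0^L sin²(kπx/L) dx = L/2 and ∫_0^L cos²(kπx/L) dx = L/2.
u² = 49/9·sin²(12*π·x) and (u')² = 784*π^2·cos²(12*π·x), and each of sin², cos² integrates to L/2 = 1/6 over (0, 1/3).
∫_0^1/3 u² dx = 49/54, so ||u||_L² = 7*sqrt(6)/18.
∫_0^1/3 (u')² dx = 392*π^2/3, so ||u'||_L² = 14*sqrt(6)*π/3.
Ratio ||u||_L² / ||u'||_L² = 1/(12*π).
Sharp Poincaré constant on H^1_0(0, 1/3) is C_P = L/π = 1/(3*π), achieved by sin(3*π·x).
This is the k = 4 harmonic; the ratio L/(kπ) is strictly less than C_P = L/π, consistent with the sharp inequality ||u||_L² ≤ C_P ||u'||_L².


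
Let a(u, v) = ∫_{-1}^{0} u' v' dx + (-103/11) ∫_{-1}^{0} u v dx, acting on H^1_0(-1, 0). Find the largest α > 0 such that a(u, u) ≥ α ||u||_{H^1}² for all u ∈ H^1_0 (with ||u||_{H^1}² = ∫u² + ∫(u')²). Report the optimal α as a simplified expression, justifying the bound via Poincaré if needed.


α = (-103/11 + π^2)/(1 + π^2)

Coercivity of a(·,·) on H^1_0(-1, 0) means a(u, u) ≥ α ||u||_{H^1}² for every u ∈ H^1_0.
The interval has length L = 1, and Poincaré/coercivity depend only on L. Here a(u, u) = ∫(u')² + (-103/11)·∫u².
Here c = -103/11 < 0 with |c| < (π/L)² = π^2, so coercivity still holds. The condition a(u,u) ≥ α||u||_{H^1}² reads (1−α)∫(u')² ≥ (α−c)∫u². Any admissible α is ≤ 1 (rapidly oscillating u have ∫u²/∫(u')² → 0), and α = 1 would force 0 ≥ (1−c)∫u², impossible since c < 1; so 1−α > 0. By the sharp Poincaré inequality on H^1_0 of an interval of length L, ∫(u')² ≥ (π/L)²∫u² with equality for the first sine mode sin(π(x−x₀)/L) (x₀ the left endpoint), so the inequality holds for all u iff (1−α)(π/L)² ≥ α − c, i.e. α ≤ ((π/L)² + c)/((π/L)² + 1) = (1 + c(L/π)²)/(1 + (L/π)²). (Direct route, valid since c ≤ 0: Poincaré gives c∫u² ≥ c(L/π)²∫(u')², so a(u,u) ≥ (1 + c(L/π)²)∫(u')², while ||u||_{H^1}² ≤ (1 + (L/π)²)∫(u')²; dividing yields the same α.) With (π/L)² = π^2 and c = -103/11, the largest admissible constant is α = ((π/L)² + c)/((π/L)² + 1).
Simplifying, α = (-103/11 + π^2)/(1 + π^2).
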